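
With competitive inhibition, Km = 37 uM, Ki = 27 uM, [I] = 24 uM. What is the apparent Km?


Km_app = Km * (1 + [I]/Ki)
Km_app = 37 * (1 + 24/27)
Km_app = 69.8889 uM

69.8889 uM


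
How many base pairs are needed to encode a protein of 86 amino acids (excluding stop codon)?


Each amino acid = 1 codon = 3 bp
bp = 86 * 3 = 258 bp

258 bp


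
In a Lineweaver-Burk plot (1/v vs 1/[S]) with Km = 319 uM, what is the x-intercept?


x-intercept = -1/Km
= -1/319
= -0.0031 1/uM

-0.0031 1/uM


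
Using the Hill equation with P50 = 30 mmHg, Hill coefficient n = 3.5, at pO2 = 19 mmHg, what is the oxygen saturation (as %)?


Y = pO2^n / (P50^n + pO2^n)
Y = 19^3.5 / (30^3.5 + 19^3.5)
Y = 16.82%

16.82%


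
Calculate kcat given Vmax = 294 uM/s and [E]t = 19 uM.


kcat = Vmax / [E]t
kcat = 294 / 19
kcat = 15.4737 s^-1

15.4737 s^-1


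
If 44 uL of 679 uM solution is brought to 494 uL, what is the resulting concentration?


C2 = C1 * V1 / V2
C2 = 679 * 44 / 494
C2 = 60.4777 uM

60.4777 uM


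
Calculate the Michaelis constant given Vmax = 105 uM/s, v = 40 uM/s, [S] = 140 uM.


Km = [S] * (Vmax - v) / v
Km = 140 * (105 - 40) / 40
Km = 227.5 uM

227.5 uM


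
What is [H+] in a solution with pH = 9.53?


[H+] = 10^(-pH)
[H+] = 10^(-9.53)
[H+] = 2.951e-10 M

2.951e-10 M


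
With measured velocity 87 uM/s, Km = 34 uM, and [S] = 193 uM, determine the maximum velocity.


Vmax = v * (Km + [S]) / [S]
Vmax = 87 * (34 + 193) / 193
Vmax = 102.3264 uM/s

102.3264 uM/s


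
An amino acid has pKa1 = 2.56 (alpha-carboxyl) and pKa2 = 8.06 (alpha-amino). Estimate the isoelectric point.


pI = (pKa1 + pKa2) / 2
pI = (2.56 + 8.06) / 2
pI = 5.31

5.31


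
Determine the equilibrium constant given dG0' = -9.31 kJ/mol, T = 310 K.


Keq = exp(-dG0 * 1000 / (R * T))
Keq = exp(-(-9.31) * 1000 / (8.314 * 310))
Keq = 37.0494

37.0494


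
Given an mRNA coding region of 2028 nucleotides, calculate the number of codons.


codons = nucleotides / 3
codons = 2028 / 3 = 676

676


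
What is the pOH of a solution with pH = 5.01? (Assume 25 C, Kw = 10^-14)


pOH = 14 - pH
pOH = 14 - 5.01
pOH = 8.99

8.99


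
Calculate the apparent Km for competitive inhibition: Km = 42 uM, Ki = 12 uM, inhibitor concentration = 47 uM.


Km_app = Km * (1 + [I]/Ki)
Km_app = 42 * (1 + 47/12)
Km_app = 206.5 uM

206.5 uM


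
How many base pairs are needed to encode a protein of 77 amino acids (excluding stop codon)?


Each amino acid = 1 codon = 3 bp
bp = 77 * 3 = 231 bp

231 bp


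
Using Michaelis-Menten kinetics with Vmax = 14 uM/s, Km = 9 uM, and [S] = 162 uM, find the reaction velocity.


v = Vmax * [S] / (Km + [S])
v = 14 * 162 / (9 + 162)
v = 13.2632 uM/s

13.2632 uM/s


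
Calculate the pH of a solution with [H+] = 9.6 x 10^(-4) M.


pH = -log10([H+])
pH = -log10(9.6 x 10^(-4))
pH = 3.0177

3.0177


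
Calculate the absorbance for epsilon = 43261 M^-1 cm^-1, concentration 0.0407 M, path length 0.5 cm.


A = epsilon * c * l
A = 43261 * 0.0407 * 0.5
A = 880.3614

880.3614


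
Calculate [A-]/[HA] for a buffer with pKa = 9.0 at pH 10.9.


[A-]/[HA] = 10^(pH - pKa)
= 10^(10.9 - 9.0)
= 79.4328

79.4328


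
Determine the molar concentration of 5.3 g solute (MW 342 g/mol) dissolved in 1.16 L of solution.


C = (mass / MW) / volume
C = (5.3 / 342) / 1.16
C = 0.0134 M

0.0134 M


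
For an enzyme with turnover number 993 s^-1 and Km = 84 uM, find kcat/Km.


Catalytic efficiency = kcat / Km
= 993 / 84
= 11.8214 uM^-1*s^-1

11.8214 uM^-1*s^-1


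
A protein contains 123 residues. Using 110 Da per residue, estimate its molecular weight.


MW = n_residues * 110 Da
MW = 123 * 110
MW = 13530 Da

13530 Da


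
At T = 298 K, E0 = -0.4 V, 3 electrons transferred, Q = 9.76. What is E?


E = E0 - (RT/nF) * ln(Q)
E = -0.4 - (8.314 * 298 / (3 * 96485)) * ln(9.76)
E = -0.4195 V

-0.4195 V


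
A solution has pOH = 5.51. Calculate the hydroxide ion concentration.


[OH-] = 10^(-pOH)
[OH-] = 10^(-5.51)
[OH-] = 3.090e-06 M

3.090e-06 M


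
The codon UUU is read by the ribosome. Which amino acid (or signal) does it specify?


Standard genetic code lookup.
Codon UUU -> Phe

Phe


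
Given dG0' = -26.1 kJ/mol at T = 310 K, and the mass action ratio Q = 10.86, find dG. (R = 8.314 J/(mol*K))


dG = dG0' + RT * ln(Q) / 1000
dG = -26.1 + 8.314 * 310 * ln(10.86) / 1000
dG = -19.9528 kJ/mol

-19.9528 kJ/mol


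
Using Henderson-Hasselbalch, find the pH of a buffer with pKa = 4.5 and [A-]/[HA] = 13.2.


pH = pKa + log10([A-]/[HA])
pH = 4.5 + log10(13.2)
pH = 5.6206

5.6206


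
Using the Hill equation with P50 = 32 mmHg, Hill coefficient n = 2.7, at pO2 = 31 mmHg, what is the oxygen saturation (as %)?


Y = pO2^n / (P50^n + pO2^n)
Y = 31^2.7 / (32^2.7 + 31^2.7)
Y = 47.86%

47.86%


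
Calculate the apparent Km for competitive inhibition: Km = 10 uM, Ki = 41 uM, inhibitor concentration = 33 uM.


Km_app = Km * (1 + [I]/Ki)
Km_app = 10 * (1 + 33/41)
Km_app = 18.0488 uM

18.0488 uM


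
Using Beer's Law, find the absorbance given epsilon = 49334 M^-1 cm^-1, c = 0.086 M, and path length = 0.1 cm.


A = epsilon * c * l
A = 49334 * 0.086 * 0.1
A = 424.2724

424.2724


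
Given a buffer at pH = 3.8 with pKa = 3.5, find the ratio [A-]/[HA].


[A-]/[HA] = 10^(pH - pKa)
= 10^(3.8 - 3.5)
= 1.9953

1.9953


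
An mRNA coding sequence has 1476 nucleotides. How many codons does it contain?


codons = nucleotides / 3
codons = 1476 / 3 = 492

492


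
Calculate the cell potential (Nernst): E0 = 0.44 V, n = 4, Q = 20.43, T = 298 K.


E = E0 - (RT/nF) * ln(Q)
E = 0.44 - (8.314 * 298 / (4 * 96485)) * ln(20.43)
E = 0.4206 V

0.4206 V


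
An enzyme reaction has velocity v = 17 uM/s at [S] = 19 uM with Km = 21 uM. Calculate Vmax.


Vmax = v * (Km + [S]) / [S]
Vmax = 17 * (21 + 19) / 19
Vmax = 35.7895 uM/s

35.7895 uM/s


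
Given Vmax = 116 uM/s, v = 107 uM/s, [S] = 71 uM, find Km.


Km = [S] * (Vmax - v) / v
Km = 71 * (116 - 107) / 107
Km = 5.972 uM

5.972 uM


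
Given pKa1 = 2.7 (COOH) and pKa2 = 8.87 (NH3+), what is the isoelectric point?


pI = (pKa1 + pKa2) / 2
pI = (2.7 + 8.87) / 2
pI = 5.785

5.785


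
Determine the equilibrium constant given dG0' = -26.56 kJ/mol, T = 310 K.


Keq = exp(-dG0 * 1000 / (R * T))
Keq = exp(-(-26.56) * 1000 / (8.314 * 310))
Keq = 29887.5828

29887.5828


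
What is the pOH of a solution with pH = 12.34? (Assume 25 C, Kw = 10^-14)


pOH = 14 - pH
pOH = 14 - 12.34
pOH = 1.66

1.66


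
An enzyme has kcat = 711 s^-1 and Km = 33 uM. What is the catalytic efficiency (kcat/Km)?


Catalytic efficiency = kcat / Km
= 711 / 33
= 21.5455 uM^-1*s^-1

21.5455 uM^-1*s^-1


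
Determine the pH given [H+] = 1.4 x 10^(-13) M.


pH = -log10([H+])
pH = -log10(1.4 x 10^(-13))
pH = 12.8539

12.8539


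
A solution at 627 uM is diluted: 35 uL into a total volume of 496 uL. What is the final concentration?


C2 = C1 * V1 / V2
C2 = 627 * 35 / 496
C2 = 44.244 uM

44.244 uM


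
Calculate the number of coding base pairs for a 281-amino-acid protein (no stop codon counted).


Each amino acid = 1 codon = 3 bp
bp = 281 * 3 = 843 bp

843 bp


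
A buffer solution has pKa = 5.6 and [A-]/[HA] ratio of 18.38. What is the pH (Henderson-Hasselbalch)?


pH = pKa + log10([A-]/[HA])
pH = 5.6 + log10(18.38)
pH = 6.8643

6.8643


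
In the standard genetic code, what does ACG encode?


Standard genetic code lookup.
Codon ACG -> Thr

Thr


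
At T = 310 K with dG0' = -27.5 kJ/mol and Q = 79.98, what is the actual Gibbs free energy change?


dG = dG0' + RT * ln(Q) / 1000
dG = -27.5 + 8.314 * 310 * ln(79.98) / 1000
dG = -16.2067 kJ/mol

-16.2067 kJ/mol


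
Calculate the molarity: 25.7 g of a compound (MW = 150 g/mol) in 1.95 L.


C = (mass / MW) / volume
C = (25.7 / 150) / 1.95
C = 0.0879 M

0.0879 M


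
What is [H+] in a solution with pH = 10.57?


[H+] = 10^(-pH)
[H+] = 10^(-10.57)
[H+] = 2.692e-11 M

2.692e-11 M


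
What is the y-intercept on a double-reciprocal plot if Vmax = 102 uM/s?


y-intercept = 1/Vmax
= 1/102
= 0.0098 s/uM

0.0098 s/uM


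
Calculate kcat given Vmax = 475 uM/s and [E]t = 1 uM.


kcat = Vmax / [E]t
kcat = 475 / 1
kcat = 475.0 s^-1

475.0 s^-1


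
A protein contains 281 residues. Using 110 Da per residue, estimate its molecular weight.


MW = n_residues * 110 Da
MW = 281 * 110
MW = 30910 Da

30910 Da


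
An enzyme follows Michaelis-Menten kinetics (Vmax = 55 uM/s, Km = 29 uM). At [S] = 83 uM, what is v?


v = Vmax * [S] / (Km + [S])
v = 55 * 83 / (29 + 83)
v = 40.7589 uM/s

40.7589 uM/s


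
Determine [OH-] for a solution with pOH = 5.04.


[OH-] = 10^(-pOH)
[OH-] = 10^(-5.04)
[OH-] = 9.120e-06 M

9.120e-06 M


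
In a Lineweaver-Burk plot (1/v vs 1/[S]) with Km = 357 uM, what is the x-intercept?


x-intercept = -1/Km
= -1/357
= -0.0028 1/uM

-0.0028 1/uM


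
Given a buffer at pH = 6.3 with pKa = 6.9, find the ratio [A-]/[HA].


[A-]/[HA] = 10^(pH - pKa)
= 10^(6.3 - 6.9)
= 0.2512

0.2512


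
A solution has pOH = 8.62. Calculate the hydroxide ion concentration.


[OH-] = 10^(-pOH)
[OH-] = 10^(-8.62)
[OH-] = 2.399e-09 M

2.399e-09 M


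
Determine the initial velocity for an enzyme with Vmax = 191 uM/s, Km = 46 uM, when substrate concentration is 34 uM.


v = Vmax * [S] / (Km + [S])
v = 191 * 34 / (46 + 34)
v = 81.175 uM/s

81.175 uM/s


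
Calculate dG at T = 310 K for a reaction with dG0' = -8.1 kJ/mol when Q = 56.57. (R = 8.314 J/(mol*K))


dG = dG0' + RT * ln(Q) / 1000
dG = -8.1 + 8.314 * 310 * ln(56.57) / 1000
dG = 2.3008 kJ/mol

2.3008 kJ/mol


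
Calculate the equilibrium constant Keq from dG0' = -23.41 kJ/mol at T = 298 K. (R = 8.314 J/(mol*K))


Keq = exp(-dG0 * 1000 / (R * T))
Keq = exp(-(-23.41) * 1000 / (8.314 * 298))
Keq = 12692.5029

12692.5029


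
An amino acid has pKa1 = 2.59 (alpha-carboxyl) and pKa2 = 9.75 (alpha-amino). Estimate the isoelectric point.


pI = (pKa1 + pKa2) / 2
pI = (2.59 + 9.75) / 2
pI = 6.17

6.17


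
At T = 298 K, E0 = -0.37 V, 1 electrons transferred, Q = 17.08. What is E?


E = E0 - (RT/nF) * ln(Q)
E = -0.37 - (8.314 * 298 / (1 * 96485)) * ln(17.08)
E = -0.4429 V

-0.4429 V


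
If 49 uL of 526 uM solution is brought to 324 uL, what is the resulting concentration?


C2 = C1 * V1 / V2
C2 = 526 * 49 / 324
C2 = 79.5494 uM

79.5494 uM


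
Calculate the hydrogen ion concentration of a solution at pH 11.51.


[H+] = 10^(-pH)
[H+] = 10^(-11.51)
[H+] = 3.090e-12 M

3.090e-12 M


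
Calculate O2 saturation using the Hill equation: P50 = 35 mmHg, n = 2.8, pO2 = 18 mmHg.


Y = pO2^n / (P50^n + pO2^n)
Y = 18^2.8 / (35^2.8 + 18^2.8)
Y = 13.45%

13.45%


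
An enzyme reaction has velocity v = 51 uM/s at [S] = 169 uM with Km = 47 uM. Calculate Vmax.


Vmax = v * (Km + [S]) / [S]
Vmax = 51 * (47 + 169) / 169
Vmax = 65.1834 uM/s

65.1834 uM/s


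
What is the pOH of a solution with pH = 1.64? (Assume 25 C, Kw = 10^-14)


pOH = 14 - pH
pOH = 14 - 1.64
pOH = 12.36

12.36


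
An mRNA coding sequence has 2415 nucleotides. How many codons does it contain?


codons = nucleotides / 3
codons = 2415 / 3 = 805

805


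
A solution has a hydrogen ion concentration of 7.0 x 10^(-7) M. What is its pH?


pH = -log10([H+])
pH = -log10(7.0 x 10^(-7))
pH = 6.1549

6.1549


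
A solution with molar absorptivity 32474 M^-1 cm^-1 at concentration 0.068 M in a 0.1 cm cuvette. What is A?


A = epsilon * c * l
A = 32474 * 0.068 * 0.1
A = 220.8232

220.8232


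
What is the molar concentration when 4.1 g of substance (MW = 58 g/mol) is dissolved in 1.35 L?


C = (mass / MW) / volume
C = (4.1 / 58) / 1.35
C = 0.0524 M

0.0524 M


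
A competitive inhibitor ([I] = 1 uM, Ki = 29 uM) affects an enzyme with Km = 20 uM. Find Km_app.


Km_app = Km * (1 + [I]/Ki)
Km_app = 20 * (1 + 1/29)
Km_app = 20.6897 uM

20.6897 uM


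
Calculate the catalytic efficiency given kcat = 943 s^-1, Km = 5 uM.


Catalytic efficiency = kcat / Km
= 943 / 5
= 188.6 uM^-1*s^-1

188.6 uM^-1*s^-1


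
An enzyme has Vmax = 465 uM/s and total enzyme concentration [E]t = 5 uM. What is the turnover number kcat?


kcat = Vmax / [E]t
kcat = 465 / 5
kcat = 93.0 s^-1

93.0 s^-1


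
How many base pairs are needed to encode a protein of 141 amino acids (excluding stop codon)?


Each amino acid = 1 codon = 3 bp
bp = 141 * 3 = 423 bp

423 bp


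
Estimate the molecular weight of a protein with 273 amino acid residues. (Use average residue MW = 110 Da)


MW = n_residues * 110 Da
MW = 273 * 110
MW = 30030 Da

30030 Da


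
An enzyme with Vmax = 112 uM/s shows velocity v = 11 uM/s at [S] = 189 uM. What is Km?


Km = [S] * (Vmax - v) / v
Km = 189 * (112 - 11) / 11
Km = 1735.3636 uM

1735.3636 uM


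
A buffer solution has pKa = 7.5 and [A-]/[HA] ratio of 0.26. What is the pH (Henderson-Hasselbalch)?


pH = pKa + log10([A-]/[HA])
pH = 7.5 + log10(0.26)
pH = 6.915

6.915


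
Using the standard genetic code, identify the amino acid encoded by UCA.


Standard genetic code lookup.
Codon UCA -> Ser

Ser


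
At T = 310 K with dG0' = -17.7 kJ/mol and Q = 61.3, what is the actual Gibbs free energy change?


dG = dG0' + RT * ln(Q) / 1000
dG = -17.7 + 8.314 * 310 * ln(61.3) / 1000
dG = -7.0922 kJ/mol

-7.0922 kJ/mol


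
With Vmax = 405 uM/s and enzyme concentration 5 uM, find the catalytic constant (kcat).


kcat = Vmax / [E]t
kcat = 405 / 5
kcat = 81.0 s^-1

81.0 s^-1


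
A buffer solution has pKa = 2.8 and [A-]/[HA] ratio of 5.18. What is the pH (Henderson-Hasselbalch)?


pH = pKa + log10([A-]/[HA])
pH = 2.8 + log10(5.18)
pH = 3.5143

3.5143


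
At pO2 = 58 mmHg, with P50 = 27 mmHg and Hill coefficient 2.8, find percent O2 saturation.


Y = pO2^n / (P50^n + pO2^n)
Y = 58^2.8 / (27^2.8 + 58^2.8)
Y = 89.48%

89.48%


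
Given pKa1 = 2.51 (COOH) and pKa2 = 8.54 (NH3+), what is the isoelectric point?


pI = (pKa1 + pKa2) / 2
pI = (2.51 + 8.54) / 2
pI = 5.525

5.525


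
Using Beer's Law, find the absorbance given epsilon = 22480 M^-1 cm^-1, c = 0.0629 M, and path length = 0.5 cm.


A = epsilon * c * l
A = 22480 * 0.0629 * 0.5
A = 706.996

706.996


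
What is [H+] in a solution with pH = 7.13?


[H+] = 10^(-pH)
[H+] = 10^(-7.13)
[H+] = 7.413e-08 M

7.413e-08 M


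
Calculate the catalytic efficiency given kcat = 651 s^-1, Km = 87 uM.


Catalytic efficiency = kcat / Km
= 651 / 87
= 7.4828 uM^-1*s^-1

7.4828 uM^-1*s^-1


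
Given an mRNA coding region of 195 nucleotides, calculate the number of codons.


codons = nucleotides / 3
codons = 195 / 3 = 65

65


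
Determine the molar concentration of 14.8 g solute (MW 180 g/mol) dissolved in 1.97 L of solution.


C = (mass / MW) / volume
C = (14.8 / 180) / 1.97
C = 0.0417 M

0.0417 M


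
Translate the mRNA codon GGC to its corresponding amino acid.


Standard genetic code lookup.
Codon GGC -> Gly

Gly


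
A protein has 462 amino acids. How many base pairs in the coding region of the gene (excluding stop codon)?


Each amino acid = 1 codon = 3 bp
bp = 462 * 3 = 1386 bp

1386 bp


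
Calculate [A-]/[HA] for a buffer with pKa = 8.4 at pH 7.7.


[A-]/[HA] = 10^(pH - pKa)
= 10^(7.7 - 8.4)
= 0.1995

0.1995


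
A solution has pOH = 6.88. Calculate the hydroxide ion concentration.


[OH-] = 10^(-pOH)
[OH-] = 10^(-6.88)
[OH-] = 1.318e-07 M

1.318e-07 M


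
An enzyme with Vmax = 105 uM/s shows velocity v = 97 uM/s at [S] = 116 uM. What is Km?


Km = [S] * (Vmax - v) / v
Km = 116 * (105 - 97) / 97
Km = 9.567 uM

9.567 uM


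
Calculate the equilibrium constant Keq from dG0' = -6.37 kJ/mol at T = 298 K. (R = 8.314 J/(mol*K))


Keq = exp(-dG0 * 1000 / (R * T))
Keq = exp(-(-6.37) * 1000 / (8.314 * 298))
Keq = 13.0798

13.0798


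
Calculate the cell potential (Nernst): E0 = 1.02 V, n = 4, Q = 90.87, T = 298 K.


E = E0 - (RT/nF) * ln(Q)
E = 1.02 - (8.314 * 298 / (4 * 96485)) * ln(90.87)
E = 0.9911 V

0.9911 V


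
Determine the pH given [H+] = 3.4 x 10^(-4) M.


pH = -log10([H+])
pH = -log10(3.4 x 10^(-4))
pH = 3.4685

3.4685


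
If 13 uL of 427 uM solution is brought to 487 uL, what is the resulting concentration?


C2 = C1 * V1 / V2
C2 = 427 * 13 / 487
C2 = 11.3984 uM

11.3984 uM


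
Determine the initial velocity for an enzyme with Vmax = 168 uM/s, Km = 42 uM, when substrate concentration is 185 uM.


v = Vmax * [S] / (Km + [S])
v = 168 * 185 / (42 + 185)
v = 136.9163 uM/s

136.9163 uM/s


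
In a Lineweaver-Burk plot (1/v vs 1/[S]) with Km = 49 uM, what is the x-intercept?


x-intercept = -1/Km
= -1/49
= -0.0204 1/uM

-0.0204 1/uM


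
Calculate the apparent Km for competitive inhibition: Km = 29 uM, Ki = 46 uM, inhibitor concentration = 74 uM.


Km_app = Km * (1 + [I]/Ki)
Km_app = 29 * (1 + 74/46)
Km_app = 75.6522 uM

75.6522 uM


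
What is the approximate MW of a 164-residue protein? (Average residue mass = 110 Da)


MW = n_residues * 110 Da
MW = 164 * 110
MW = 18040 Da

18040 Da


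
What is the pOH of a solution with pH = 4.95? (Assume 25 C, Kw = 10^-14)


pOH = 14 - pH
pOH = 14 - 4.95
pOH = 9.05

9.05


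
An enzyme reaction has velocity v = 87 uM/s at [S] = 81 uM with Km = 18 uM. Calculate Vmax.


Vmax = v * (Km + [S]) / [S]
Vmax = 87 * (18 + 81) / 81
Vmax = 106.3333 uM/s

106.3333 uM/s


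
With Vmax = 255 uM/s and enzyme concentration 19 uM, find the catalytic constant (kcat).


kcat = Vmax / [E]t
kcat = 255 / 19
kcat = 13.4211 s^-1

13.4211 s^-1


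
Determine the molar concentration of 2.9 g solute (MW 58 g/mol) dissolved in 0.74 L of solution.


C = (mass / MW) / volume
C = (2.9 / 58) / 0.74
C = 0.0676 M

0.0676 M


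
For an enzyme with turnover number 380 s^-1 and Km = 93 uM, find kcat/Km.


Catalytic efficiency = kcat / Km
= 380 / 93
= 4.086 uM^-1*s^-1

4.086 uM^-1*s^-1


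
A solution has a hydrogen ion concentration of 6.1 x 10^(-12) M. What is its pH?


pH = -log10([H+])
pH = -log10(6.1 x 10^(-12))
pH = 11.2147

11.2147


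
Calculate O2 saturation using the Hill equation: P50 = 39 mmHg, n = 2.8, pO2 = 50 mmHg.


Y = pO2^n / (P50^n + pO2^n)
Y = 50^2.8 / (39^2.8 + 50^2.8)
Y = 66.72%

66.72%


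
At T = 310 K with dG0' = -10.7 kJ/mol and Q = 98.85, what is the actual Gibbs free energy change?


dG = dG0' + RT * ln(Q) / 1000
dG = -10.7 + 8.314 * 310 * ln(98.85) / 1000
dG = 1.1393 kJ/mol

1.1393 kJ/mol


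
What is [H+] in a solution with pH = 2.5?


[H+] = 10^(-pH)
[H+] = 10^(-2.5)
[H+] = 0.0032 M

0.0032 M


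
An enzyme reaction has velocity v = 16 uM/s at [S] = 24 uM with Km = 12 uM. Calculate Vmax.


Vmax = v * (Km + [S]) / [S]
Vmax = 16 * (12 + 24) / 24
Vmax = 24.0 uM/s

24.0 uM/s


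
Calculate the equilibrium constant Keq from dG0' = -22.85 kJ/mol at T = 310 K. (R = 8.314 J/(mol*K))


Keq = exp(-dG0 * 1000 / (R * T))
Keq = exp(-(-22.85) * 1000 / (8.314 * 310))
Keq = 7084.962

7084.962


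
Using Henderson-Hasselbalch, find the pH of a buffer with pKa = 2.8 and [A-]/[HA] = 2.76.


pH = pKa + log10([A-]/[HA])
pH = 2.8 + log10(2.76)
pH = 3.2409

3.2409


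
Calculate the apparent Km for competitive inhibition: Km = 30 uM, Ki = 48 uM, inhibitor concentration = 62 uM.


Km_app = Km * (1 + [I]/Ki)
Km_app = 30 * (1 + 62/48)
Km_app = 68.75 uM

68.75 uM


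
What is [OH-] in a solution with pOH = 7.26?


[OH-] = 10^(-pOH)
[OH-] = 10^(-7.26)
[OH-] = 5.495e-08 M

5.495e-08 M


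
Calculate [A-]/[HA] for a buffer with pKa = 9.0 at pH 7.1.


[A-]/[HA] = 10^(pH - pKa)
= 10^(7.1 - 9.0)
= 0.0126

0.0126


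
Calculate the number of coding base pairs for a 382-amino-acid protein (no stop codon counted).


Each amino acid = 1 codon = 3 bp
bp = 382 * 3 = 1146 bp

1146 bp


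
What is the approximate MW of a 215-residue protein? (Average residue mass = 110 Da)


MW = n_residues * 110 Da
MW = 215 * 110
MW = 23650 Da

23650 Da


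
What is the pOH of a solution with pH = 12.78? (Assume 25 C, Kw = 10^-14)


pOH = 14 - pH
pOH = 14 - 12.78
pOH = 1.22

1.22


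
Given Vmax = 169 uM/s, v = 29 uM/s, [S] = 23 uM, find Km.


Km = [S] * (Vmax - v) / v
Km = 23 * (169 - 29) / 29
Km = 111.0345 uM

111.0345 uM


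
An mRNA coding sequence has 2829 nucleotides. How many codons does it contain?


codons = nucleotides / 3
codons = 2829 / 3 = 943

943


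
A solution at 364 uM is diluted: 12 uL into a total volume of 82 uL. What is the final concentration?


C2 = C1 * V1 / V2
C2 = 364 * 12 / 82
C2 = 53.2683 uM

53.2683 uM


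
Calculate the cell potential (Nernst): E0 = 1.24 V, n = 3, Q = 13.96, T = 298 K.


E = E0 - (RT/nF) * ln(Q)
E = 1.24 - (8.314 * 298 / (3 * 96485)) * ln(13.96)
E = 1.2174 V

1.2174 V


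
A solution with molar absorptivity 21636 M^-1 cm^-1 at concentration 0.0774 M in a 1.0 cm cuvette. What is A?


A = epsilon * c * l
A = 21636 * 0.0774 * 1.0
A = 1674.6264

1674.6264


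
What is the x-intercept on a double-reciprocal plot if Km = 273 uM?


x-intercept = -1/Km
= -1/273
= -0.0037 1/uM

-0.0037 1/uM


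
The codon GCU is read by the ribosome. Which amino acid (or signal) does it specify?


Standard genetic code lookup.
Codon GCU -> Ala

Ala


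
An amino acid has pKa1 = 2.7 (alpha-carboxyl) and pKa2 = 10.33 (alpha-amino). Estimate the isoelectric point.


pI = (pKa1 + pKa2) / 2
pI = (2.7 + 10.33) / 2
pI = 6.515

6.515


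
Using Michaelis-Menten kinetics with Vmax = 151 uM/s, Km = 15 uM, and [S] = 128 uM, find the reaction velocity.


v = Vmax * [S] / (Km + [S])
v = 151 * 128 / (15 + 128)
v = 135.1608 uM/s

135.1608 uM/s


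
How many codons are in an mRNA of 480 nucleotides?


codons = nucleotides / 3
codons = 480 / 3 = 160

160


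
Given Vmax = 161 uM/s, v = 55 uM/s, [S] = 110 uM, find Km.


Km = [S] * (Vmax - v) / v
Km = 110 * (161 - 55) / 55
Km = 212.0 uM

212.0 uM


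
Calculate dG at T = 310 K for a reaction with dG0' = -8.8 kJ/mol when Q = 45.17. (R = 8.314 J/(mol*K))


dG = dG0' + RT * ln(Q) / 1000
dG = -8.8 + 8.314 * 310 * ln(45.17) / 1000
dG = 1.0208 kJ/mol

1.0208 kJ/mol


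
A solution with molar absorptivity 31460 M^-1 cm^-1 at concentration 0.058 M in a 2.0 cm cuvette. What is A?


A = epsilon * c * l
A = 31460 * 0.058 * 2.0
A = 3649.36

3649.36


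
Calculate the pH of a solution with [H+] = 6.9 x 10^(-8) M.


pH = -log10([H+])
pH = -log10(6.9 x 10^(-8))
pH = 7.1612

7.1612


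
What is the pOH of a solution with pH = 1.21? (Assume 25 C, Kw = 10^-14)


pOH = 14 - pH
pOH = 14 - 1.21
pOH = 12.79

12.79


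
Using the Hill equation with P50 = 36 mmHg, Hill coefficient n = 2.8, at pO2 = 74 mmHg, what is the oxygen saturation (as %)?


Y = pO2^n / (P50^n + pO2^n)
Y = 74^2.8 / (36^2.8 + 74^2.8)
Y = 88.26%

88.26%


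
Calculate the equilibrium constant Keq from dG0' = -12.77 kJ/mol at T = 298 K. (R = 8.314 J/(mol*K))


Keq = exp(-dG0 * 1000 / (R * T))
Keq = exp(-(-12.77) * 1000 / (8.314 * 298))
Keq = 173.1641

173.1641


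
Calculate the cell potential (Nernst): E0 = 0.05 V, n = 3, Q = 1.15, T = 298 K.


E = E0 - (RT/nF) * ln(Q)
E = 0.05 - (8.314 * 298 / (3 * 96485)) * ln(1.15)
E = 0.0488 V

0.0488 V


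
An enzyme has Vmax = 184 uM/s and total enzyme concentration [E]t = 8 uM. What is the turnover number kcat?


kcat = Vmax / [E]t
kcat = 184 / 8
kcat = 23.0 s^-1

23.0 s^-1


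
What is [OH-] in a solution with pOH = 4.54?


[OH-] = 10^(-pOH)
[OH-] = 10^(-4.54)
[OH-] = 2.884e-05 M

2.884e-05 M


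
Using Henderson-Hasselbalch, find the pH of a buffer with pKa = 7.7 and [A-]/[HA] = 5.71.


pH = pKa + log10([A-]/[HA])
pH = 7.7 + log10(5.71)
pH = 8.4566

8.4566


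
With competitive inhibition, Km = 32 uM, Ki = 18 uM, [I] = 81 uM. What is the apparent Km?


Km_app = Km * (1 + [I]/Ki)
Km_app = 32 * (1 + 81/18)
Km_app = 176.0 uM

176.0 uM


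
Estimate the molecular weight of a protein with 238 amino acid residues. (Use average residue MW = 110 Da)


MW = n_residues * 110 Da
MW = 238 * 110
MW = 26180 Da

26180 Da


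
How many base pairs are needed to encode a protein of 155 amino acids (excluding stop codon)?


Each amino acid = 1 codon = 3 bp
bp = 155 * 3 = 465 bp

465 bp


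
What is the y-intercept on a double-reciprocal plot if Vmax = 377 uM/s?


y-intercept = 1/Vmax
= 1/377
= 0.0027 s/uM

0.0027 s/uM


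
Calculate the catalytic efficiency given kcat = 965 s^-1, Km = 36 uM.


Catalytic efficiency = kcat / Km
= 965 / 36
= 26.8056 uM^-1*s^-1

26.8056 uM^-1*s^-1


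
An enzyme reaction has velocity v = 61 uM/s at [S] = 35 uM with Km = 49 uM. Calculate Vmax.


Vmax = v * (Km + [S]) / [S]
Vmax = 61 * (49 + 35) / 35
Vmax = 146.4 uM/s

146.4 uM/s


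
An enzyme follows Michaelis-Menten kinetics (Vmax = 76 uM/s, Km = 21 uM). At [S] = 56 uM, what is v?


v = Vmax * [S] / (Km + [S])
v = 76 * 56 / (21 + 56)
v = 55.2727 uM/s

55.2727 uM/s


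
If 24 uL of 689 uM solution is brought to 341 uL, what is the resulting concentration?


C2 = C1 * V1 / V2
C2 = 689 * 24 / 341
C2 = 48.4927 uM

48.4927 uM


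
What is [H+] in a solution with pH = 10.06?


[H+] = 10^(-pH)
[H+] = 10^(-10.06)
[H+] = 8.710e-11 M

8.710e-11 M


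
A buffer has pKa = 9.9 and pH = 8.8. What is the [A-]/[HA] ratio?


[A-]/[HA] = 10^(pH - pKa)
= 10^(8.8 - 9.9)
= 0.0794

0.0794


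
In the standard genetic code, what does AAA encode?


Standard genetic code lookup.
Codon AAA -> Lys

Lys


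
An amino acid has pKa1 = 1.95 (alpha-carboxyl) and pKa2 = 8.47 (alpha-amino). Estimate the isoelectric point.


pI = (pKa1 + pKa2) / 2
pI = (1.95 + 8.47) / 2
pI = 5.21

5.21


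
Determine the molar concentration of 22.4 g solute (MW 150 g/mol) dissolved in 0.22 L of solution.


C = (mass / MW) / volume
C = (22.4 / 150) / 0.22
C = 0.6788 M

0.6788 M


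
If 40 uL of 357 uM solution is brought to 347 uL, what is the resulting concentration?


C2 = C1 * V1 / V2
C2 = 357 * 40 / 347
C2 = 41.1527 uM

41.1527 uM


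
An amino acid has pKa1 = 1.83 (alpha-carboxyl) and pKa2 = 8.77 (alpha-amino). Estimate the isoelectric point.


pI = (pKa1 + pKa2) / 2
pI = (1.83 + 8.77) / 2
pI = 5.3

5.3


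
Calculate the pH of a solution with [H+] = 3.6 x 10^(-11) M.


pH = -log10([H+])
pH = -log10(3.6 x 10^(-11))
pH = 10.4437

10.4437


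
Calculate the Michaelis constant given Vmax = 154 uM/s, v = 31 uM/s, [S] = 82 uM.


Km = [S] * (Vmax - v) / v
Km = 82 * (154 - 31) / 31
Km = 325.3548 uM

325.3548 uM


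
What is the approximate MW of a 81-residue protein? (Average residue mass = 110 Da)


MW = n_residues * 110 Da
MW = 81 * 110
MW = 8910 Da

8910 Da


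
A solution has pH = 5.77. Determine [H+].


[H+] = 10^(-pH)
[H+] = 10^(-5.77)
[H+] = 1.698e-06 M

1.698e-06 M


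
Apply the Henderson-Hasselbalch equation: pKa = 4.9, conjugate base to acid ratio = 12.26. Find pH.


pH = pKa + log10([A-]/[HA])
pH = 4.9 + log10(12.26)
pH = 5.9885

5.9885


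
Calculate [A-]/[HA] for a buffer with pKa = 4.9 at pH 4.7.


[A-]/[HA] = 10^(pH - pKa)
= 10^(4.7 - 4.9)
= 0.631

0.631


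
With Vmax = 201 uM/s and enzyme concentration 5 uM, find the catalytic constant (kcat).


kcat = Vmax / [E]t
kcat = 201 / 5
kcat = 40.2 s^-1

40.2 s^-1


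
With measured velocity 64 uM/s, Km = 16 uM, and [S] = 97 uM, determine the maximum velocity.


Vmax = v * (Km + [S]) / [S]
Vmax = 64 * (16 + 97) / 97
Vmax = 74.5567 uM/s

74.5567 uM/s


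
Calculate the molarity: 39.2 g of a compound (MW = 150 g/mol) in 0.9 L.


C = (mass / MW) / volume
C = (39.2 / 150) / 0.9
C = 0.2904 M

0.2904 M


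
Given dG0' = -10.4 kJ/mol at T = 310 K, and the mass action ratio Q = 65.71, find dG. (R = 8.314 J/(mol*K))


dG = dG0' + RT * ln(Q) / 1000
dG = -10.4 + 8.314 * 310 * ln(65.71) / 1000
dG = 0.3868 kJ/mol

0.3868 kJ/mol


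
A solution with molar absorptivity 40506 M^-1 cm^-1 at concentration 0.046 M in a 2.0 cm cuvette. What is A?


A = epsilon * c * l
A = 40506 * 0.046 * 2.0
A = 3726.552

3726.552


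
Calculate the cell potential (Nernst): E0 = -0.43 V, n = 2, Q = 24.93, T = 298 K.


E = E0 - (RT/nF) * ln(Q)
E = -0.43 - (8.314 * 298 / (2 * 96485)) * ln(24.93)
E = -0.4713 V

-0.4713 V


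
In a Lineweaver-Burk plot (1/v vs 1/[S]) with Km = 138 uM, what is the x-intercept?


x-intercept = -1/Km
= -1/138
= -0.0072 1/uM

-0.0072 1/uM


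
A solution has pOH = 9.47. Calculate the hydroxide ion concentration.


[OH-] = 10^(-pOH)
[OH-] = 10^(-9.47)
[OH-] = 3.388e-10 M

3.388e-10 M


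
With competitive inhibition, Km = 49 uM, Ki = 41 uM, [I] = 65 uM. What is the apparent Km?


Km_app = Km * (1 + [I]/Ki)
Km_app = 49 * (1 + 65/41)
Km_app = 126.6829 uM

126.6829 uM


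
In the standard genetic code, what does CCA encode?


Standard genetic code lookup.
Codon CCA -> Pro

Pro


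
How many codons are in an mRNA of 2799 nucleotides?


codons = nucleotides / 3
codons = 2799 / 3 = 933

933


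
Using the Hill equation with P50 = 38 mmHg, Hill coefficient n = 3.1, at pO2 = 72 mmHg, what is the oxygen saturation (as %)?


Y = pO2^n / (P50^n + pO2^n)
Y = 72^3.1 / (38^3.1 + 72^3.1)
Y = 87.88%

87.88%


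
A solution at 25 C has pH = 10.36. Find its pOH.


pOH = 14 - pH
pOH = 14 - 10.36
pOH = 3.64

3.64


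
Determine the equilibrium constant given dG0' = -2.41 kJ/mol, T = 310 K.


Keq = exp(-dG0 * 1000 / (R * T))
Keq = exp(-(-2.41) * 1000 / (8.314 * 310))
Keq = 2.5474

2.5474


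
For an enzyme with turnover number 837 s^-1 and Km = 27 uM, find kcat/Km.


Catalytic efficiency = kcat / Km
= 837 / 27
= 31.0 uM^-1*s^-1

31.0 uM^-1*s^-1


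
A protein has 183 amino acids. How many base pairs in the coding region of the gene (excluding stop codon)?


Each amino acid = 1 codon = 3 bp
bp = 183 * 3 = 549 bp

549 bp


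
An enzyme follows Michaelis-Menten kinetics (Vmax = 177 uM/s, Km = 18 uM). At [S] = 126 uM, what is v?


v = Vmax * [S] / (Km + [S])
v = 177 * 126 / (18 + 126)
v = 154.875 uM/s

154.875 uM/s


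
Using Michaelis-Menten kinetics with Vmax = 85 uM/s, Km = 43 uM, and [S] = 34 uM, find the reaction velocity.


v = Vmax * [S] / (Km + [S])
v = 85 * 34 / (43 + 34)
v = 37.5325 uM/s

37.5325 uM/s


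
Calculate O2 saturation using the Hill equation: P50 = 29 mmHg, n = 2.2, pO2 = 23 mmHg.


Y = pO2^n / (P50^n + pO2^n)
Y = 23^2.2 / (29^2.2 + 23^2.2)
Y = 37.52%

37.52%


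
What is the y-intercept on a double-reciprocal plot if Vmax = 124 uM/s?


y-intercept = 1/Vmax
= 1/124
= 0.0081 s/uM

0.0081 s/uM


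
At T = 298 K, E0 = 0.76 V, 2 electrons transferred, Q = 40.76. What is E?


E = E0 - (RT/nF) * ln(Q)
E = 0.76 - (8.314 * 298 / (2 * 96485)) * ln(40.76)
E = 0.7124 V

0.7124 V


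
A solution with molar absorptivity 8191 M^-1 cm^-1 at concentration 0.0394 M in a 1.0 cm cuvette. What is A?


A = epsilon * c * l
A = 8191 * 0.0394 * 1.0
A = 322.7254

322.7254


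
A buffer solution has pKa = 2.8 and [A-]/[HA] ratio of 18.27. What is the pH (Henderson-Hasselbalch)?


pH = pKa + log10([A-]/[HA])
pH = 2.8 + log10(18.27)
pH = 4.0617

4.0617


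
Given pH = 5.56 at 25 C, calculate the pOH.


pOH = 14 - pH
pOH = 14 - 5.56
pOH = 8.44

8.44


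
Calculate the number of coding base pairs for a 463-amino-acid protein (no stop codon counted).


Each amino acid = 1 codon = 3 bp
bp = 463 * 3 = 1389 bp

1389 bp


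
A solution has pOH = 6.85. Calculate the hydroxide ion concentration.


[OH-] = 10^(-pOH)
[OH-] = 10^(-6.85)
[OH-] = 1.413e-07 M

1.413e-07 M


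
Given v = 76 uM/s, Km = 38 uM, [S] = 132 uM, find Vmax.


Vmax = v * (Km + [S]) / [S]
Vmax = 76 * (38 + 132) / 132
Vmax = 97.8788 uM/s

97.8788 uM/s


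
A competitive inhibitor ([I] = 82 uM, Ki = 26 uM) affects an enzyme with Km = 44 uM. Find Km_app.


Km_app = Km * (1 + [I]/Ki)
Km_app = 44 * (1 + 82/26)
Km_app = 182.7692 uM

182.7692 uM


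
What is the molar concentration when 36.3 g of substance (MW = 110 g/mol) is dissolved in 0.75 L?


C = (mass / MW) / volume
C = (36.3 / 110) / 0.75
C = 0.44 M

0.44 M


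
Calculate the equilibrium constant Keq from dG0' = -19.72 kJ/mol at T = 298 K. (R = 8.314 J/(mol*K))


Keq = exp(-dG0 * 1000 / (R * T))
Keq = exp(-(-19.72) * 1000 / (8.314 * 298))
Keq = 2862.3705

2862.3705


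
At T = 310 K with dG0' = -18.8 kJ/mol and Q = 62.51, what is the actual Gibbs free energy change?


dG = dG0' + RT * ln(Q) / 1000
dG = -18.8 + 8.314 * 310 * ln(62.51) / 1000
dG = -8.1419 kJ/mol

-8.1419 kJ/mol


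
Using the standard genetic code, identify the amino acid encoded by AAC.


Standard genetic code lookup.
Codon AAC -> Asn

Asn


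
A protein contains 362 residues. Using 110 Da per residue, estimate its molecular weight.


MW = n_residues * 110 Da
MW = 362 * 110
MW = 39820 Da

39820 Da


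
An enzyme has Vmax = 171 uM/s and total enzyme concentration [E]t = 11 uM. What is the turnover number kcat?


kcat = Vmax / [E]t
kcat = 171 / 11
kcat = 15.5455 s^-1

15.5455 s^-1


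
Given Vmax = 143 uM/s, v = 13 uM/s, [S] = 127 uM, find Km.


Km = [S] * (Vmax - v) / v
Km = 127 * (143 - 13) / 13
Km = 1270.0 uM

1270.0 uM


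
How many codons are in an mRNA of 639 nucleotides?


codons = nucleotides / 3
codons = 639 / 3 = 213

213


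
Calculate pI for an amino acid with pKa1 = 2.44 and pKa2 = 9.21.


pI = (pKa1 + pKa2) / 2
pI = (2.44 + 9.21) / 2
pI = 5.825

5.825


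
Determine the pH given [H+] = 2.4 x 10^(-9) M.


pH = -log10([H+])
pH = -log10(2.4 x 10^(-9))
pH = 8.6198

8.6198


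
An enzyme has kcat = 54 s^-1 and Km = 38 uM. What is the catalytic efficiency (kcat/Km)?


Catalytic efficiency = kcat / Km
= 54 / 38
= 1.4211 uM^-1*s^-1

1.4211 uM^-1*s^-1


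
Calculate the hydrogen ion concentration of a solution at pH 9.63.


[H+] = 10^(-pH)
[H+] = 10^(-9.63)
[H+] = 2.344e-10 M

2.344e-10 M


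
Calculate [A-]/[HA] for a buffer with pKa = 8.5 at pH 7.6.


[A-]/[HA] = 10^(pH - pKa)
= 10^(7.6 - 8.5)
= 0.1259

0.1259


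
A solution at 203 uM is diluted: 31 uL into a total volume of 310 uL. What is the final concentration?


C2 = C1 * V1 / V2
C2 = 203 * 31 / 310
C2 = 20.3 uM

20.3 uM


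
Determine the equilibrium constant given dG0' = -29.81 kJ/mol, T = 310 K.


Keq = exp(-dG0 * 1000 / (R * T))
Keq = exp(-(-29.81) * 1000 / (8.314 * 310))
Keq = 105470.6924

105470.6924


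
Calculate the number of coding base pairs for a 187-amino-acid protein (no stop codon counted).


Each amino acid = 1 codon = 3 bp
bp = 187 * 3 = 561 bp

561 bp


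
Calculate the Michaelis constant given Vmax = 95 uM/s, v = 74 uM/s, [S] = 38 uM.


Km = [S] * (Vmax - v) / v
Km = 38 * (95 - 74) / 74
Km = 10.7838 uM

10.7838 uM


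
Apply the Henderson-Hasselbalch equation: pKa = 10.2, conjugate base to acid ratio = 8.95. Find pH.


pH = pKa + log10([A-]/[HA])
pH = 10.2 + log10(8.95)
pH = 11.1518

11.1518


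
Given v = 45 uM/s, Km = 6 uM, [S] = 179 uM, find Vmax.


Vmax = v * (Km + [S]) / [S]
Vmax = 45 * (6 + 179) / 179
Vmax = 46.5084 uM/s

46.5084 uM/s


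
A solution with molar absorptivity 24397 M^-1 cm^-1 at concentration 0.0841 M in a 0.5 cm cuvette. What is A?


A = epsilon * c * l
A = 24397 * 0.0841 * 0.5
A = 1025.8938

1025.8938


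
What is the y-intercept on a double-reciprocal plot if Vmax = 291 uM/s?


y-intercept = 1/Vmax
= 1/291
= 0.0034 s/uM

0.0034 s/uM


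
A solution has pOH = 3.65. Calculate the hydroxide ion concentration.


[OH-] = 10^(-pOH)
[OH-] = 10^(-3.65)
[OH-] = 2.239e-04 M

2.239e-04 M


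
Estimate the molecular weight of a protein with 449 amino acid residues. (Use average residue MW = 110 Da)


MW = n_residues * 110 Da
MW = 449 * 110
MW = 49390 Da

49390 Da


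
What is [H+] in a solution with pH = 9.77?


[H+] = 10^(-pH)
[H+] = 10^(-9.77)
[H+] = 1.698e-10 M

1.698e-10 M


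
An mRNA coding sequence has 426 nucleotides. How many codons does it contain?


codons = nucleotides / 3
codons = 426 / 3 = 142

142


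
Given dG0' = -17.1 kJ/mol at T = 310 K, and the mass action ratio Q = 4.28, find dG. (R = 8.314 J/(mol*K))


dG = dG0' + RT * ln(Q) / 1000
dG = -17.1 + 8.314 * 310 * ln(4.28) / 1000
dG = -13.3527 kJ/mol

-13.3527 kJ/mol


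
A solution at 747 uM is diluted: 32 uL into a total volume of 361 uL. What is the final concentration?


C2 = C1 * V1 / V2
C2 = 747 * 32 / 361
C2 = 66.2161 uM

66.2161 uM


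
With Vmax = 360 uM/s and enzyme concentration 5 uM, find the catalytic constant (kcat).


kcat = Vmax / [E]t
kcat = 360 / 5
kcat = 72.0 s^-1

72.0 s^-1


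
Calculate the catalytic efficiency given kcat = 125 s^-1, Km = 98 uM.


Catalytic efficiency = kcat / Km
= 125 / 98
= 1.2755 uM^-1*s^-1

1.2755 uM^-1*s^-1


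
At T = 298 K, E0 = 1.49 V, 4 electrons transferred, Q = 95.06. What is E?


E = E0 - (RT/nF) * ln(Q)
E = 1.49 - (8.314 * 298 / (4 * 96485)) * ln(95.06)
E = 1.4608 V

1.4608 V


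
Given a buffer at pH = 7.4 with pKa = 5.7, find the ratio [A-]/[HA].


[A-]/[HA] = 10^(pH - pKa)
= 10^(7.4 - 5.7)
= 50.1187

50.1187


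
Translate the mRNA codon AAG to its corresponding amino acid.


Standard genetic code lookup.
Codon AAG -> Lys

Lys


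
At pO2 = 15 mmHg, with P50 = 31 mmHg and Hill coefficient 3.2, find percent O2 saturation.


Y = pO2^n / (P50^n + pO2^n)
Y = 15^3.2 / (31^3.2 + 15^3.2)
Y = 8.92%

8.92%


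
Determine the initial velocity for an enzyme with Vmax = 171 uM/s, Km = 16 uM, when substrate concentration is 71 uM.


v = Vmax * [S] / (Km + [S])
v = 171 * 71 / (16 + 71)
v = 139.5517 uM/s

139.5517 uM/s


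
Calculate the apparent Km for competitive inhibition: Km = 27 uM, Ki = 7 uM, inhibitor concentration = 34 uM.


Km_app = Km * (1 + [I]/Ki)
Km_app = 27 * (1 + 34/7)
Km_app = 158.1429 uM

158.1429 uM


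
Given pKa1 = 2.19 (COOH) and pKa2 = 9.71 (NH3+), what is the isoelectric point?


pI = (pKa1 + pKa2) / 2
pI = (2.19 + 9.71) / 2
pI = 5.95

5.95


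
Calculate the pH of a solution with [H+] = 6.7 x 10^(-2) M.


pH = -log10([H+])
pH = -log10(6.7 x 10^(-2))
pH = 1.1739

1.1739


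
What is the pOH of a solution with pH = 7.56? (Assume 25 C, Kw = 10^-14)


pOH = 14 - pH
pOH = 14 - 7.56
pOH = 6.44

6.44


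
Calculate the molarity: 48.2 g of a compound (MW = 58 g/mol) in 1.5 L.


C = (mass / MW) / volume
C = (48.2 / 58) / 1.5
C = 0.554 M

0.554 M


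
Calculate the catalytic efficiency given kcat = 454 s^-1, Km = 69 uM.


Catalytic efficiency = kcat / Km
= 454 / 69
= 6.5797 uM^-1*s^-1

6.5797 uM^-1*s^-1


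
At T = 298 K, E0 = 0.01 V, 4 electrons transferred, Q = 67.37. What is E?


E = E0 - (RT/nF) * ln(Q)
E = 0.01 - (8.314 * 298 / (4 * 96485)) * ln(67.37)
E = -0.017 V

-0.017 V


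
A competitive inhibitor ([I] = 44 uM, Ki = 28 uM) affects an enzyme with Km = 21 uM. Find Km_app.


Km_app = Km * (1 + [I]/Ki)
Km_app = 21 * (1 + 44/28)
Km_app = 54.0 uM

54.0 uM


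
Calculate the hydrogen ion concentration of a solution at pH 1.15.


[H+] = 10^(-pH)
[H+] = 10^(-1.15)
[H+] = 0.0708 M

0.0708 M


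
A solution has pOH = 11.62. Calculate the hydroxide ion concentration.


[OH-] = 10^(-pOH)
[OH-] = 10^(-11.62)
[OH-] = 2.399e-12 M

2.399e-12 M


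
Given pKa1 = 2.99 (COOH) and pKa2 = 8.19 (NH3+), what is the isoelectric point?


pI = (pKa1 + pKa2) / 2
pI = (2.99 + 8.19) / 2
pI = 5.59

5.59
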